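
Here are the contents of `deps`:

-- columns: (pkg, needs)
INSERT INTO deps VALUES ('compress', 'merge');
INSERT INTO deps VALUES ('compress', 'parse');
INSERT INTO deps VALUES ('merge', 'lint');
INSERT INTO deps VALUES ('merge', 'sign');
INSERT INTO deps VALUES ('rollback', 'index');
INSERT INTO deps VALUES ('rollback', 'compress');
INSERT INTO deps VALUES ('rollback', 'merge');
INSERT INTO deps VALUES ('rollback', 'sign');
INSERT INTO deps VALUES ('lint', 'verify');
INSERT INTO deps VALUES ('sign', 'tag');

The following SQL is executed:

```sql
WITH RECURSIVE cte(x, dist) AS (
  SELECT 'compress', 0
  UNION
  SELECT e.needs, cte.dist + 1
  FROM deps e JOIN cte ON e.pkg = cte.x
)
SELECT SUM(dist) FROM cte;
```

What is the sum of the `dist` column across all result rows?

12

Base: (compress, dist=0).
Iteration 1: edges from {compress} -> (merge, dist=1), (parse, dist=1).
Iteration 2: edges from {merge,parse} -> (lint, dist=2), (sign, dist=2).
Iteration 3: edges from {lint,sign} -> (tag, dist=3), (verify, dist=3).
Iteration 4: no outgoing edges from {tag,verify}; recursion stops.
SUM(dist) = 0 + 1 + 1 + 2 + 2 + 3 + 3 = 12.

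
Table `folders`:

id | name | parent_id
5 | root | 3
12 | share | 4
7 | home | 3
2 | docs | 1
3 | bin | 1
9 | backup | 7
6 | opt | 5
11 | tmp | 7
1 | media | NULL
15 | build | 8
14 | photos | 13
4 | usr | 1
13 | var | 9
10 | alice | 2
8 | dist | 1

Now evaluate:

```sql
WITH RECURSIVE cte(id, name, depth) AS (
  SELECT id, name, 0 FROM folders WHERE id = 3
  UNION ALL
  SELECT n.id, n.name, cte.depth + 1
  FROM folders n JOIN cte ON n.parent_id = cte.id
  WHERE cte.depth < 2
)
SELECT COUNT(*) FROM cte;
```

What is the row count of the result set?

Base: id=3 (bin) at depth 0.
Iteration 1: rows with parent_id in {3} -> root (id 5, depth 1), home (id 7, depth 1).
Iteration 2: rows with parent_id in {5,7} -> opt (id 6, depth 2), backup (id 9, depth 2), tmp (id 11, depth 2).
Iteration 3: depth < 2 fails for all current rows; recursion stops.
Total rows emitted: 6.

6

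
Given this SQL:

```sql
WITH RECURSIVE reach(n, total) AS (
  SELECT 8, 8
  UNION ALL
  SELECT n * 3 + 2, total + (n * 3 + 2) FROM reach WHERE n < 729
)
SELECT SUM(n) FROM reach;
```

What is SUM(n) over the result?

3270

Base: n=8, total=8.
Iteration 1: 8 < 729 holds -> n = 8 * 3 + 2 = 26, total = 8 + 26 = 34.
Iteration 2: 26 < 729 holds -> n = 26 * 3 + 2 = 80, total = 34 + 80 = 114.
Iteration 3: 80 < 729 holds -> n = 80 * 3 + 2 = 242, total = 114 + 242 = 356.
Iteration 4: 242 < 729 holds -> n = 242 * 3 + 2 = 728, total = 356 + 728 = 1084.
Iteration 5: 728 < 729 holds -> n = 728 * 3 + 2 = 2186, total = 1084 + 2186 = 3270.
Iteration 6: 2186 < 729 fails; recursion stops.
SUM(n) = 8 + 26 + 80 + 242 + 728 + 2186 = 3270.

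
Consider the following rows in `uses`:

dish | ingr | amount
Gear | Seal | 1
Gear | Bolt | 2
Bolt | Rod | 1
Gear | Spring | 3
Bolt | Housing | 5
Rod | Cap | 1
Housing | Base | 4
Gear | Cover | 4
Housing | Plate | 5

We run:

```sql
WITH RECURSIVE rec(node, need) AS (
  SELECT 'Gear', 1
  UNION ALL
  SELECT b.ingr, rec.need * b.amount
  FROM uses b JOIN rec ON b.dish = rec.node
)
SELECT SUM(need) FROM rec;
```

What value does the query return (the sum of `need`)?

Base: (Gear, need=1).
Iteration 1: components of {Gear} -> Bolt = 1*2 = 2, Cover = 1*4 = 4, Seal = 1*1 = 1, Spring = 1*3 = 3.
Iteration 2: components of {Bolt,Cover,Seal,Spring} -> Housing = 2*5 = 10, Rod = 2*1 = 2.
Iteration 3: components of {Housing,Rod} -> Base = 10*4 = 40, Cap = 2*1 = 2, Plate = 10*5 = 50.
Iteration 4: no further components; recursion stops.
SUM(need) = 1 + 1 + 2 + 3 + 4 + 2 + 10 + 2 + 40 + 50 = 115.

115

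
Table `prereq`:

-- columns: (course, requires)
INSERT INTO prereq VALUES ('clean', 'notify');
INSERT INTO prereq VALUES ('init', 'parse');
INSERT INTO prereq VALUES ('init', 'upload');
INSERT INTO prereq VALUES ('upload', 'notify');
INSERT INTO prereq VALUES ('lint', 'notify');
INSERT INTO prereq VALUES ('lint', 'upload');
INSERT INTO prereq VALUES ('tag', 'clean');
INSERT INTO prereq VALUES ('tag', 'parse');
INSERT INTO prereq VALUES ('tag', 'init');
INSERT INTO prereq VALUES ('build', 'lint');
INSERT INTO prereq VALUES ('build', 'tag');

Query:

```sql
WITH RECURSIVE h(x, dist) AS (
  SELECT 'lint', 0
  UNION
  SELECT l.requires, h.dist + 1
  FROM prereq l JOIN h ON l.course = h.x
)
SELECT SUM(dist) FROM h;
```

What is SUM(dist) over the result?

Base: (lint, dist=0).
Iteration 1: edges from {lint} -> (notify, dist=1), (upload, dist=1).
Iteration 2: edges from {notify,upload} -> (notify, dist=2).
Iteration 3: no outgoing edges from {notify}; recursion stops.
SUM(dist) = 0 + 1 + 1 + 2 = 4.

4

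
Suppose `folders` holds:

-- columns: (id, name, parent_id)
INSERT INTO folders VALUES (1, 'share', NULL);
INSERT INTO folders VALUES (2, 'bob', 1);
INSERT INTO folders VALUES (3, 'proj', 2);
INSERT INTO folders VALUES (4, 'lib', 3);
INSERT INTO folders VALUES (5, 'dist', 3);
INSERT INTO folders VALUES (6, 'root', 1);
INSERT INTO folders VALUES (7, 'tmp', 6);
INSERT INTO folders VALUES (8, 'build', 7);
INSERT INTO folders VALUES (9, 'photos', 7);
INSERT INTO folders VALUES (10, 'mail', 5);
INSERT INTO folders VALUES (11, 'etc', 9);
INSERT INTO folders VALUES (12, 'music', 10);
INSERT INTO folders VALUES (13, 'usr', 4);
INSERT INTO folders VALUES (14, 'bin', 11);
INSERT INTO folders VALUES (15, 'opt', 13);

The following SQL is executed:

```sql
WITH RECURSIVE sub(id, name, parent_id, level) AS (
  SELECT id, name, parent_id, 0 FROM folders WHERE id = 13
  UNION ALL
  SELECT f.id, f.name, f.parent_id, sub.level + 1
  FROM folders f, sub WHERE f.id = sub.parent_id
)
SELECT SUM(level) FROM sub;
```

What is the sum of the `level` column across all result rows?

10

Base: id=13 (usr), parent_id=4, level 0.
Iteration 1: join on id=4 -> lib (id 4, parent_id=3, level 1).
Iteration 2: join on id=3 -> proj (id 3, parent_id=2, level 2).
Iteration 3: join on id=2 -> bob (id 2, parent_id=1, level 3).
Iteration 4: join on id=1 -> share (id 1, parent_id=NULL, level 4).
Iteration 5: parent_id is NULL; no match; recursion stops.
SUM(level) = 0 + 1 + 2 + 3 + 4 = 10.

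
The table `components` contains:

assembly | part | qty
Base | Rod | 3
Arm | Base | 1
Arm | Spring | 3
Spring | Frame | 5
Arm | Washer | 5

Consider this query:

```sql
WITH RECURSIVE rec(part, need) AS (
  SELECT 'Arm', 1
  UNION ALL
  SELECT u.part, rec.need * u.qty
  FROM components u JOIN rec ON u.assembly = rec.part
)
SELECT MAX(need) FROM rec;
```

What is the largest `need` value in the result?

15

Base: (Arm, need=1).
Iteration 1: components of {Arm} -> Base = 1*1 = 1, Spring = 1*3 = 3, Washer = 1*5 = 5.
Iteration 2: components of {Base,Spring,Washer} -> Frame = 3*5 = 15, Rod = 1*3 = 3.
Iteration 3: no further components; recursion stops.
need values: 1, 1, 3, 5, 3, 15; the maximum is 15.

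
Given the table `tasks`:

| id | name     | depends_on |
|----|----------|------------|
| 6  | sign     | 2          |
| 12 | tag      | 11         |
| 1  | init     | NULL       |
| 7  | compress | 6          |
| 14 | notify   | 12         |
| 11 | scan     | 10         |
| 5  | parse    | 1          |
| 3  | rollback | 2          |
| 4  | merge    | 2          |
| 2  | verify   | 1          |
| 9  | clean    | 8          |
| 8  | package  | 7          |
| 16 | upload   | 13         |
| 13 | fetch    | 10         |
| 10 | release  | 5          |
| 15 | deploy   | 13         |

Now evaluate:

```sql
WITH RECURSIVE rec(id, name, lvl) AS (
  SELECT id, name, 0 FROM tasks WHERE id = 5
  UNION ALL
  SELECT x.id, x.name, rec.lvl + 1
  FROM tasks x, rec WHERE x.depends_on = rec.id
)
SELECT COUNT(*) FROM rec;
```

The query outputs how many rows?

8

Base: id=5 (parse) at lvl 0.
Iteration 1: rows with depends_on in {5} -> release (id 10, lvl 1).
Iteration 2: rows with depends_on in {10} -> scan (id 11, lvl 2), fetch (id 13, lvl 2).
Iteration 3: rows with depends_on in {11,13} -> tag (id 12, lvl 3), deploy (id 15, lvl 3), upload (id 16, lvl 3).
Iteration 4: rows with depends_on in {12,15,16} -> notify (id 14, lvl 4).
Iteration 5: no rows with depends_on in {14}; recursion stops.
Total rows emitted: 8.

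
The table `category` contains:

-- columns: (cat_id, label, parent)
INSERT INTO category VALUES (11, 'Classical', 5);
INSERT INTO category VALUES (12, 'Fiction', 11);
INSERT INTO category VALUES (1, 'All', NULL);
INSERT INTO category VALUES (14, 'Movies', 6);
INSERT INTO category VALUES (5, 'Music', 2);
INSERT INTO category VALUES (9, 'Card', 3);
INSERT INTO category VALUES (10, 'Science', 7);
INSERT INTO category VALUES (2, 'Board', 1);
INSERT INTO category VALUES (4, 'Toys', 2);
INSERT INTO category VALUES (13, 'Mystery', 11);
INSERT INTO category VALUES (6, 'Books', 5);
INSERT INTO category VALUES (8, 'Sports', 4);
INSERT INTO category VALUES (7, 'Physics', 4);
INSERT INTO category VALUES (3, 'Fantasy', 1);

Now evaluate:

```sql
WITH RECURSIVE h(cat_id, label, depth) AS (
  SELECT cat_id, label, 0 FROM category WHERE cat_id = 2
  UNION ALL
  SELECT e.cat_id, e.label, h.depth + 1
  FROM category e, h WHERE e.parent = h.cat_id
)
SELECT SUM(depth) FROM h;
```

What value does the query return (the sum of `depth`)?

Base: cat_id=2 (Board) at depth 0.
Iteration 1: rows with parent in {2} -> Toys (id 4, depth 1), Music (id 5, depth 1).
Iteration 2: rows with parent in {4,5} -> Books (id 6, depth 2), Physics (id 7, depth 2), Sports (id 8, depth 2), Classical (id 11, depth 2).
Iteration 3: rows with parent in {6,7,8,11} -> Science (id 10, depth 3), Fiction (id 12, depth 3), Mystery (id 13, depth 3), Movies (id 14, depth 3).
Iteration 4: no rows with parent in {10,12,13,14}; recursion stops.
SUM(depth) = 0 + 1 + 1 + 2 + 2 + 2 + 2 + 3 + 3 + 3 + 3 = 22.

22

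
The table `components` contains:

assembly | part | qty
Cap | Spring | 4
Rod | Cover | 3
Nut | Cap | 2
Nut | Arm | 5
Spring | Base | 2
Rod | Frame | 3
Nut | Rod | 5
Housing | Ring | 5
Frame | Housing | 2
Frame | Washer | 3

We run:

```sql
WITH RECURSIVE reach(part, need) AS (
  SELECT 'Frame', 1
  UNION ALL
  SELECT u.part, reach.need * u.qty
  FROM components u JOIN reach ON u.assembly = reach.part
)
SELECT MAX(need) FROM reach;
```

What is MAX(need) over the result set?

Base: (Frame, need=1).
Iteration 1: components of {Frame} -> Housing = 1*2 = 2, Washer = 1*3 = 3.
Iteration 2: components of {Housing,Washer} -> Ring = 2*5 = 10.
Iteration 3: no further components; recursion stops.
need values: 1, 2, 3, 10; the maximum is 10.

10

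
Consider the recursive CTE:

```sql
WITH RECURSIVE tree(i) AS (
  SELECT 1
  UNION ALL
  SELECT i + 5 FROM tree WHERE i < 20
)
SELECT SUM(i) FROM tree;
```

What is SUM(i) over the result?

55

Base: i=1.
Iteration 1: 1 < 20 holds -> i = 1 + 5 = 6.
Iteration 2: 6 < 20 holds -> i = 6 + 5 = 11.
Iteration 3: 11 < 20 holds -> i = 11 + 5 = 16.
Iteration 4: 16 < 20 holds -> i = 16 + 5 = 21.
Iteration 5: 21 < 20 fails; recursion stops.
SUM(i) = 1 + 6 + 11 + 16 + 21 = 55.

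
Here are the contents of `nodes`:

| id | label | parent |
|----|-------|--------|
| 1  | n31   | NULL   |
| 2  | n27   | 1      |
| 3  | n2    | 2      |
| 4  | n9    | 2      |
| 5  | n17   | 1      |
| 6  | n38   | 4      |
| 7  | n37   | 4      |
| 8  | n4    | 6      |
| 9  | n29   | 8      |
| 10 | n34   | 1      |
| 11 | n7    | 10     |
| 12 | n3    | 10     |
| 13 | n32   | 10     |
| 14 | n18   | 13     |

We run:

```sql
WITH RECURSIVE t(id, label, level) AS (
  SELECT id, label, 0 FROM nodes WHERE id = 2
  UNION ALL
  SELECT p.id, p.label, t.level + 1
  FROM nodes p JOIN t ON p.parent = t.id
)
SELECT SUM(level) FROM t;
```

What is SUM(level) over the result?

13

Base: id=2 (n27) at level 0.
Iteration 1: rows with parent in {2} -> n2 (id 3, level 1), n9 (id 4, level 1).
Iteration 2: rows with parent in {3,4} -> n38 (id 6, level 2), n37 (id 7, level 2).
Iteration 3: rows with parent in {6,7} -> n4 (id 8, level 3).
Iteration 4: rows with parent in {8} -> n29 (id 9, level 4).
Iteration 5: no rows with parent in {9}; recursion stops.
SUM(level) = 0 + 1 + 1 + 2 + 2 + 3 + 4 = 13.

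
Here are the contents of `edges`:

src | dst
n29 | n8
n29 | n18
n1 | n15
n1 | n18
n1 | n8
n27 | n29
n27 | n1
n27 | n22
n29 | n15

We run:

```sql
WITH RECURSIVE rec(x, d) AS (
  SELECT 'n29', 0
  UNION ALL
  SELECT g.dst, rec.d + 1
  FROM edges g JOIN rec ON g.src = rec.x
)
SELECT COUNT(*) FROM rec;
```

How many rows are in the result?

4

Base: (n29, d=0).
Iteration 1: edges from {n29} -> (n15, d=1), (n18, d=1), (n8, d=1).
Iteration 2: no outgoing edges from {n15,n18,n8}; recursion stops.
Total rows emitted: 4.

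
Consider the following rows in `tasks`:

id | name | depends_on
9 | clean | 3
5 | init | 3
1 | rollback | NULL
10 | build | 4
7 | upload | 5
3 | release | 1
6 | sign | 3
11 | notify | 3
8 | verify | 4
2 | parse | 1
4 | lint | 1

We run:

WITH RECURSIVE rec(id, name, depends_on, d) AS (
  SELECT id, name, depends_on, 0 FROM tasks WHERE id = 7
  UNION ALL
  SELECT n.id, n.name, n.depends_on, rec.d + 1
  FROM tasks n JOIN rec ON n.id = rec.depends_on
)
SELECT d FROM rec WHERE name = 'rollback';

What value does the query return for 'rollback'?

3

Base: id=7 (upload), depends_on=5, d 0.
Iteration 1: join on id=5 -> init (id 5, depends_on=3, d 1).
Iteration 2: join on id=3 -> release (id 3, depends_on=1, d 2).
Iteration 3: join on id=1 -> rollback (id 1, depends_on=NULL, d 3).
Iteration 4: depends_on is NULL; no match; recursion stops.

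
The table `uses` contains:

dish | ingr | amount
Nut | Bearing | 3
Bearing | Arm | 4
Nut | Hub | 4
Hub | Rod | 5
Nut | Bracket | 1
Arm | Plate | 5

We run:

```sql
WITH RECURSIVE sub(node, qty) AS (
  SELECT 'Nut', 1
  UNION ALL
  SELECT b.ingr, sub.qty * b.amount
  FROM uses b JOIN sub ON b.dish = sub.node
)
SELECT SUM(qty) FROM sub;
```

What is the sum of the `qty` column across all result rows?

101

Base: (Nut, qty=1).
Iteration 1: components of {Nut} -> Bearing = 1*3 = 3, Bracket = 1*1 = 1, Hub = 1*4 = 4.
Iteration 2: components of {Bearing,Bracket,Hub} -> Arm = 3*4 = 12, Rod = 4*5 = 20.
Iteration 3: components of {Arm,Rod} -> Plate = 12*5 = 60.
Iteration 4: no further components; recursion stops.
SUM(qty) = 1 + 3 + 4 + 1 + 12 + 20 + 60 = 101.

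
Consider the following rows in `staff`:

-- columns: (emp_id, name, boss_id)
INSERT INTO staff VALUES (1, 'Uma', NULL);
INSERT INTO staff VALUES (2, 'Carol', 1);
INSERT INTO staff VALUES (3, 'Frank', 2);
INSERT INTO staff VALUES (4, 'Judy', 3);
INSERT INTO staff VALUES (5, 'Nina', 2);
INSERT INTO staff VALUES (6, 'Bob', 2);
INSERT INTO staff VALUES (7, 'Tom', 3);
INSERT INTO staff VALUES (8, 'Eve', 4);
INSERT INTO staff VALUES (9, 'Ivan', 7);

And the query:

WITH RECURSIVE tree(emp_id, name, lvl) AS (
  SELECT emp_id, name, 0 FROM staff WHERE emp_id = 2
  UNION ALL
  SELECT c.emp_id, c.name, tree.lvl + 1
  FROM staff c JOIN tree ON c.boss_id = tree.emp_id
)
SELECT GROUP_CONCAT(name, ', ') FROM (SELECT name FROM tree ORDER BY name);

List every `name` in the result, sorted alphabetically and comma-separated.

Bob, Carol, Eve, Frank, Ivan, Judy, Nina, Tom

Base: emp_id=2 (Carol) at lvl 0.
Iteration 1: rows with boss_id in {2} -> Frank (id 3, lvl 1), Nina (id 5, lvl 1), Bob (id 6, lvl 1).
Iteration 2: rows with boss_id in {3,5,6} -> Judy (id 4, lvl 2), Tom (id 7, lvl 2).
Iteration 3: rows with boss_id in {4,7} -> Eve (id 8, lvl 3), Ivan (id 9, lvl 3).
Iteration 4: no rows with boss_id in {8,9}; recursion stops.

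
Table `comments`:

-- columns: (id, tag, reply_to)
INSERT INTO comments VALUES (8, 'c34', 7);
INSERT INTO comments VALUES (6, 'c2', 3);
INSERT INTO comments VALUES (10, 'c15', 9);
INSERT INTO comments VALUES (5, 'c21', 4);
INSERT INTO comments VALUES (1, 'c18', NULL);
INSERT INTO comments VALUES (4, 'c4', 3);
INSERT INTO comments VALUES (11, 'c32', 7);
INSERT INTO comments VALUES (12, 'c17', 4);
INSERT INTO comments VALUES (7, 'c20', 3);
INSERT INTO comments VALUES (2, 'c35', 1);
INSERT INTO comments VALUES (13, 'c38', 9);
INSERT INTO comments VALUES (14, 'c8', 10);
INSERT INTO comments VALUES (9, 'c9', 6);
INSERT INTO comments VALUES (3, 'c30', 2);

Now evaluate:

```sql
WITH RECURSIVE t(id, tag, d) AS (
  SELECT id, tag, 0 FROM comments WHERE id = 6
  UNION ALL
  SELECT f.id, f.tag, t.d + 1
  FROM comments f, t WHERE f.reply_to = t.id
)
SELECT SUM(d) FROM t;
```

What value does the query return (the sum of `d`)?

Base: id=6 (c2) at d 0.
Iteration 1: rows with reply_to in {6} -> c9 (id 9, d 1).
Iteration 2: rows with reply_to in {9} -> c15 (id 10, d 2), c38 (id 13, d 2).
Iteration 3: rows with reply_to in {10,13} -> c8 (id 14, d 3).
Iteration 4: no rows with reply_to in {14}; recursion stops.
SUM(d) = 0 + 1 + 2 + 2 + 3 = 8.

8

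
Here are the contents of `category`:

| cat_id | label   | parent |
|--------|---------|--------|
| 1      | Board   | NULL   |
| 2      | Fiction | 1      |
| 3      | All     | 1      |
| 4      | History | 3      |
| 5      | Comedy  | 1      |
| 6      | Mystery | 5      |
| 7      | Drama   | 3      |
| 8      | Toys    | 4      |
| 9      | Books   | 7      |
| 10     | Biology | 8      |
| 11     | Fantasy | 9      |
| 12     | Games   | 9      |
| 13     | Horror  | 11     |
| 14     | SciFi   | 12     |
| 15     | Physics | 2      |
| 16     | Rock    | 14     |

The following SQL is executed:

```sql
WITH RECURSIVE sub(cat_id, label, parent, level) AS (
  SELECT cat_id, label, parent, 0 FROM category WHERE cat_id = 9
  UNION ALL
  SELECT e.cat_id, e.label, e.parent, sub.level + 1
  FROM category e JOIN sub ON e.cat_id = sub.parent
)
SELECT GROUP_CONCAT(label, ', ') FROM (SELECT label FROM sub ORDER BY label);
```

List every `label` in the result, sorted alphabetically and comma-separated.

Base: cat_id=9 (Books), parent=7, level 0.
Iteration 1: join on cat_id=7 -> Drama (id 7, parent=3, level 1).
Iteration 2: join on cat_id=3 -> All (id 3, parent=1, level 2).
Iteration 3: join on cat_id=1 -> Board (id 1, parent=NULL, level 3).
Iteration 4: parent is NULL; no match; recursion stops.

All, Board, Books, Drama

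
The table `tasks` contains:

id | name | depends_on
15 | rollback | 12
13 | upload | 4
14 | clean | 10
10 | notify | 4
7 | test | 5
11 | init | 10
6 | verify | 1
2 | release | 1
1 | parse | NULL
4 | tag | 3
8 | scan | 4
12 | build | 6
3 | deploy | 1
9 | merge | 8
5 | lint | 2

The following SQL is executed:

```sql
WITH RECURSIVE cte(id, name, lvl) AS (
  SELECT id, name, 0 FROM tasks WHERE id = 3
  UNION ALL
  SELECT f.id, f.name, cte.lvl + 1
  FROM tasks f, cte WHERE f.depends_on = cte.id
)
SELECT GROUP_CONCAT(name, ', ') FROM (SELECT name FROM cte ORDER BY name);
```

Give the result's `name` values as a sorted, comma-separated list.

clean, deploy, init, merge, notify, scan, tag, upload

Base: id=3 (deploy) at lvl 0.
Iteration 1: rows with depends_on in {3} -> tag (id 4, lvl 1).
Iteration 2: rows with depends_on in {4} -> scan (id 8, lvl 2), notify (id 10, lvl 2), upload (id 13, lvl 2).
Iteration 3: rows with depends_on in {8,10,13} -> merge (id 9, lvl 3), init (id 11, lvl 3), clean (id 14, lvl 3).
Iteration 4: no rows with depends_on in {9,11,14}; recursion stops.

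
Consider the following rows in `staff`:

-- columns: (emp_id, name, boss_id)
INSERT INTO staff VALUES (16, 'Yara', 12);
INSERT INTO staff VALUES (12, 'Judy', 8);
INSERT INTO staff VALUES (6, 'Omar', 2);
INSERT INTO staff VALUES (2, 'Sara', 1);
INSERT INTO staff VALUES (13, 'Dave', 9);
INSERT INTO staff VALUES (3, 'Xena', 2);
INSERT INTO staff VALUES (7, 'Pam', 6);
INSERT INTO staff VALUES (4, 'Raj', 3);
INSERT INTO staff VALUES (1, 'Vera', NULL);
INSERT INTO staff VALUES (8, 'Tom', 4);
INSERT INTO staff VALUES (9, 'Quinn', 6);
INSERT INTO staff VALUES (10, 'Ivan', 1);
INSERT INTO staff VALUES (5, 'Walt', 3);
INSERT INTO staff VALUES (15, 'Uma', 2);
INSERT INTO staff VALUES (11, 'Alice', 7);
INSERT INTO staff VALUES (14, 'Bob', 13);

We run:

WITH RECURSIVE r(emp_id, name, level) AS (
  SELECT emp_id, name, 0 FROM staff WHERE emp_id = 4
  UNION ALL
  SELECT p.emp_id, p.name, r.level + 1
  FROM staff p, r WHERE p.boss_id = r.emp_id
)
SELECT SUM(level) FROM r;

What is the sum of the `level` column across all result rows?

Base: emp_id=4 (Raj) at level 0.
Iteration 1: rows with boss_id in {4} -> Tom (id 8, level 1).
Iteration 2: rows with boss_id in {8} -> Judy (id 12, level 2).
Iteration 3: rows with boss_id in {12} -> Yara (id 16, level 3).
Iteration 4: no rows with boss_id in {16}; recursion stops.
SUM(level) = 0 + 1 + 2 + 3 = 6.

6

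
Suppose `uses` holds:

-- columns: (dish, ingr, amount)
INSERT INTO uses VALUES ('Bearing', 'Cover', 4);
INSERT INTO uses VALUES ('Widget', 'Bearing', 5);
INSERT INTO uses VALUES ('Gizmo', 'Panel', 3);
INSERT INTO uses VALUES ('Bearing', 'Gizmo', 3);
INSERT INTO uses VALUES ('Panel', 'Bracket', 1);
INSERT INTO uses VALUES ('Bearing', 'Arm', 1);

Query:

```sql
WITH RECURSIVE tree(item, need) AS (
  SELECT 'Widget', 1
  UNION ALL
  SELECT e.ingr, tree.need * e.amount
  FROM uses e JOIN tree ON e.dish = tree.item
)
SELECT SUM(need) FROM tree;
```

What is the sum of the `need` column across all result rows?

Base: (Widget, need=1).
Iteration 1: components of {Widget} -> Bearing = 1*5 = 5.
Iteration 2: components of {Bearing} -> Arm = 5*1 = 5, Cover = 5*4 = 20, Gizmo = 5*3 = 15.
Iteration 3: components of {Arm,Cover,Gizmo} -> Panel = 15*3 = 45.
Iteration 4: components of {Panel} -> Bracket = 45*1 = 45.
Iteration 5: no further components; recursion stops.
SUM(need) = 1 + 5 + 15 + 5 + 20 + 45 + 45 = 136.

136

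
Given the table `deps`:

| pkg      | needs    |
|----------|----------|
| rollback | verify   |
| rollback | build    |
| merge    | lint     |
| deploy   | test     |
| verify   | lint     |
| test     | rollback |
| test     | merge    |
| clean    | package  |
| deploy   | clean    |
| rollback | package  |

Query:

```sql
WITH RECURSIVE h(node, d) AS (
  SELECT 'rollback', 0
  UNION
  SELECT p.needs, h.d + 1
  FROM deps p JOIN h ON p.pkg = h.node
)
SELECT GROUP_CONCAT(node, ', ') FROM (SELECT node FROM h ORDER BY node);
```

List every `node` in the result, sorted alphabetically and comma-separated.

build, lint, package, rollback, verify

Base: (rollback, d=0).
Iteration 1: edges from {rollback} -> (build, d=1), (package, d=1), (verify, d=1).
Iteration 2: edges from {build,package,verify} -> (lint, d=2).
Iteration 3: no outgoing edges from {lint}; recursion stops.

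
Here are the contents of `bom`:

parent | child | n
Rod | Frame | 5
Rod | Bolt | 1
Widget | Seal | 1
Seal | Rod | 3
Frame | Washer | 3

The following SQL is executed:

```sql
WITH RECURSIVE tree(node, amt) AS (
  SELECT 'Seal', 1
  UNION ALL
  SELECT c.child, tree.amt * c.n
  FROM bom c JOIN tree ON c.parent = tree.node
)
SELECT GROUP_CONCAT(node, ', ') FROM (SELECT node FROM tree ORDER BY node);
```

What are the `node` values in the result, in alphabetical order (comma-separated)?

Bolt, Frame, Rod, Seal, Washer

Base: (Seal, amt=1).
Iteration 1: components of {Seal} -> Rod = 1*3 = 3.
Iteration 2: components of {Rod} -> Bolt = 3*1 = 3, Frame = 3*5 = 15.
Iteration 3: components of {Bolt,Frame} -> Washer = 15*3 = 45.
Iteration 4: no further components; recursion stops.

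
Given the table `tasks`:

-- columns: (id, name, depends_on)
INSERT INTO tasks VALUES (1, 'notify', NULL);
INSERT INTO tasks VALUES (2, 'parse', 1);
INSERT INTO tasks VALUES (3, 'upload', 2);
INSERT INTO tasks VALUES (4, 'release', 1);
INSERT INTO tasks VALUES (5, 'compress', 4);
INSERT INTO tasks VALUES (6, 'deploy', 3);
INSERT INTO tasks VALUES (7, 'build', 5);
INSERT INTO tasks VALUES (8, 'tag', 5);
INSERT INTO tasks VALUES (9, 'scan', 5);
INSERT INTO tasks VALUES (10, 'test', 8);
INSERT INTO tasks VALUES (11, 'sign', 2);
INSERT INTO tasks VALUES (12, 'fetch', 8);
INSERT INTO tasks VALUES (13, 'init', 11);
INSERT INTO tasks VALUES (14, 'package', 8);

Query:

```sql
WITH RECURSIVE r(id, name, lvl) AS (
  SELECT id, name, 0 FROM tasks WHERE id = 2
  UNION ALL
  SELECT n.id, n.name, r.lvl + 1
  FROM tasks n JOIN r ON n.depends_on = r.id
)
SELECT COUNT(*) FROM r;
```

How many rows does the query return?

Base: id=2 (parse) at lvl 0.
Iteration 1: rows with depends_on in {2} -> upload (id 3, lvl 1), sign (id 11, lvl 1).
Iteration 2: rows with depends_on in {3,11} -> deploy (id 6, lvl 2), init (id 13, lvl 2).
Iteration 3: no rows with depends_on in {6,13}; recursion stops.
Total rows emitted: 5.

5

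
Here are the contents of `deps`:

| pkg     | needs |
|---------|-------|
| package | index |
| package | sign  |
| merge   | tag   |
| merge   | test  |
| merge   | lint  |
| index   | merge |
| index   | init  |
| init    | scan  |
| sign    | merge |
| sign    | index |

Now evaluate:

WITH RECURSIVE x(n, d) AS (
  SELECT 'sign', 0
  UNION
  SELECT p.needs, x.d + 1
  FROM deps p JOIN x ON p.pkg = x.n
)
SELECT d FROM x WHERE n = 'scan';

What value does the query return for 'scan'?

3

Base: (sign, d=0).
Iteration 1: edges from {sign} -> (index, d=1), (merge, d=1).
Iteration 2: edges from {index,merge} -> (init, d=2), (lint, d=2), (merge, d=2), (tag, d=2), (test, d=2).
Iteration 3: edges from {init,lint,merge,tag,test} -> (lint, d=3), (scan, d=3), (tag, d=3), (test, d=3).
Iteration 4: no outgoing edges from {lint,scan,tag,test}; recursion stops.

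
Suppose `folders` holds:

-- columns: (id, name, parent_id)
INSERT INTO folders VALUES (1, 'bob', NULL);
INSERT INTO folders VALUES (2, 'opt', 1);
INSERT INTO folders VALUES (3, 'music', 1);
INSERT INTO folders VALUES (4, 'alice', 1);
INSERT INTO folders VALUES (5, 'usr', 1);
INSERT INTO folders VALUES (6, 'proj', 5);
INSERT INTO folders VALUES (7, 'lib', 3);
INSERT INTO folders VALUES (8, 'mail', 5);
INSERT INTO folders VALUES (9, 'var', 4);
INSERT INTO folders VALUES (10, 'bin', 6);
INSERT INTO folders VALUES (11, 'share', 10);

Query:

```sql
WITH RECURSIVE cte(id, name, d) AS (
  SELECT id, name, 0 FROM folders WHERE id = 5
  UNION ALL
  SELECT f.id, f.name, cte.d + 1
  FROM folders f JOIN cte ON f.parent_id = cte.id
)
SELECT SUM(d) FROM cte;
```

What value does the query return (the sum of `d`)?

Base: id=5 (usr) at d 0.
Iteration 1: rows with parent_id in {5} -> proj (id 6, d 1), mail (id 8, d 1).
Iteration 2: rows with parent_id in {6,8} -> bin (id 10, d 2).
Iteration 3: rows with parent_id in {10} -> share (id 11, d 3).
Iteration 4: no rows with parent_id in {11}; recursion stops.
SUM(d) = 0 + 1 + 1 + 2 + 3 = 7.

7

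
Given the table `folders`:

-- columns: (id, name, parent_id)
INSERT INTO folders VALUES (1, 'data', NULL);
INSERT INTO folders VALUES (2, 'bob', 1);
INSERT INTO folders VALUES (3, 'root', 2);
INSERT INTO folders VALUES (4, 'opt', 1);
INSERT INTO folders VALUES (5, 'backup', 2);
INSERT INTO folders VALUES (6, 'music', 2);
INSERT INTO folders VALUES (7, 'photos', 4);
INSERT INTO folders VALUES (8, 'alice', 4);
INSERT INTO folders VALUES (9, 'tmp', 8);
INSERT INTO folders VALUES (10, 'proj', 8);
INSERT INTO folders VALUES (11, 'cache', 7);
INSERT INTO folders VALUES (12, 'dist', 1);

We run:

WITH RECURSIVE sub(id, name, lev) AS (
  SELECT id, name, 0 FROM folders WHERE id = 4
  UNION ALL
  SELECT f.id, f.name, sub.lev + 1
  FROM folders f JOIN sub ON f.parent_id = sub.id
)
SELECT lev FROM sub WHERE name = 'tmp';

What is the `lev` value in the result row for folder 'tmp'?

2

Base: id=4 (opt) at lev 0.
Iteration 1: rows with parent_id in {4} -> photos (id 7, lev 1), alice (id 8, lev 1).
Iteration 2: rows with parent_id in {7,8} -> tmp (id 9, lev 2), proj (id 10, lev 2), cache (id 11, lev 2).
Iteration 3: no rows with parent_id in {9,10,11}; recursion stops.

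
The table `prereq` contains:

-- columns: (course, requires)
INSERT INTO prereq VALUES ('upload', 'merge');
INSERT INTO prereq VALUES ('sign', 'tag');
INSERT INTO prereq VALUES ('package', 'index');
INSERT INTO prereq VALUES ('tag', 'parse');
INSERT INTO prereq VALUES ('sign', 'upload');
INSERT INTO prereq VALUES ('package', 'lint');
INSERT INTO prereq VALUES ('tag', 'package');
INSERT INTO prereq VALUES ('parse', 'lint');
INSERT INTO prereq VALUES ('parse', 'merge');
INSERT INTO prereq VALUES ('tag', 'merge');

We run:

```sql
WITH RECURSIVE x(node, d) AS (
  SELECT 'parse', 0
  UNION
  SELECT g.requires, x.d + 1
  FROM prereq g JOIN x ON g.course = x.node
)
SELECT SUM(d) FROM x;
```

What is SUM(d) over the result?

2

Base: (parse, d=0).
Iteration 1: edges from {parse} -> (lint, d=1), (merge, d=1).
Iteration 2: no outgoing edges from {lint,merge}; recursion stops.
SUM(d) = 0 + 1 + 1 = 2.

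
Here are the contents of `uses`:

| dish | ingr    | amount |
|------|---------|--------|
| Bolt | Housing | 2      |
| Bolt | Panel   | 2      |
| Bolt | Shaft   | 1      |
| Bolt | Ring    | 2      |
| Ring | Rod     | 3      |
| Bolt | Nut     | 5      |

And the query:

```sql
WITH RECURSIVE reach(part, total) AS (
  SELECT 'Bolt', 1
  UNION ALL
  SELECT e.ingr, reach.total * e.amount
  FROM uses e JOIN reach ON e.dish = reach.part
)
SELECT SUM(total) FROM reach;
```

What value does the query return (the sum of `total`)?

19

Base: (Bolt, total=1).
Iteration 1: components of {Bolt} -> Housing = 1*2 = 2, Nut = 1*5 = 5, Panel = 1*2 = 2, Ring = 1*2 = 2, Shaft = 1*1 = 1.
Iteration 2: components of {Housing,Nut,Panel,Ring,Shaft} -> Rod = 2*3 = 6.
Iteration 3: no further components; recursion stops.
SUM(total) = 1 + 2 + 2 + 1 + 2 + 5 + 6 = 19.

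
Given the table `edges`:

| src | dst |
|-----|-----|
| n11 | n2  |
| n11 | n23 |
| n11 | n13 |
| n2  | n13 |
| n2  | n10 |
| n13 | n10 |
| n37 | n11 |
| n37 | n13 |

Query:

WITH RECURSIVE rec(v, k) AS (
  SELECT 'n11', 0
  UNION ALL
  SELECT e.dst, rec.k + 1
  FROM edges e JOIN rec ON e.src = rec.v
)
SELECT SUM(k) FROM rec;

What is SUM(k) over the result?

Base: (n11, k=0).
Iteration 1: edges from {n11} -> (n13, k=1), (n2, k=1), (n23, k=1).
Iteration 2: edges from {n13,n2,n23} -> (n10, k=2) x2, (n13, k=2). [UNION ALL keeps all 3 new rows, including repeats]
Iteration 3: edges from {n10,n13} -> (n10, k=3).
Iteration 4: no outgoing edges from {n10}; recursion stops.
SUM(k) = 0 + 1 + 1 + 1 + 2 + 2 + 2 + 3 = 12.

12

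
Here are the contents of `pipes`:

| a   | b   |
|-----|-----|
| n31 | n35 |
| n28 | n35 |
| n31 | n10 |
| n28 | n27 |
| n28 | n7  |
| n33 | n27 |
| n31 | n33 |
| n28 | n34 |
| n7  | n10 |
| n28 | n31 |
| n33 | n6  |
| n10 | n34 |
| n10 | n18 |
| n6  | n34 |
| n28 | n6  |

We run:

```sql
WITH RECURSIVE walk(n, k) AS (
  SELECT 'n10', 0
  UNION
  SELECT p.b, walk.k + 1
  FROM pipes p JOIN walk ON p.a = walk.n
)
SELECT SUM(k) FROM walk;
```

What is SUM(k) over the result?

2

Base: (n10, k=0).
Iteration 1: edges from {n10} -> (n18, k=1), (n34, k=1).
Iteration 2: no outgoing edges from {n18,n34}; recursion stops.
SUM(k) = 0 + 1 + 1 = 2.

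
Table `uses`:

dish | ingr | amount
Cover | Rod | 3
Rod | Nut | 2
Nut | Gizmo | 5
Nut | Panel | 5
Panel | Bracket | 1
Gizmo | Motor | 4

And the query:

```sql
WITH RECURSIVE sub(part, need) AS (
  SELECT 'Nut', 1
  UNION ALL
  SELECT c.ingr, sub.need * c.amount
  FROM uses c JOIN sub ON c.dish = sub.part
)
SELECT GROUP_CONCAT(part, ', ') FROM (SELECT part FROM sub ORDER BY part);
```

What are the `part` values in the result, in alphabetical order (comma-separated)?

Base: (Nut, need=1).
Iteration 1: components of {Nut} -> Gizmo = 1*5 = 5, Panel = 1*5 = 5.
Iteration 2: components of {Gizmo,Panel} -> Bracket = 5*1 = 5, Motor = 5*4 = 20.
Iteration 3: no further components; recursion stops.

Bracket, Gizmo, Motor, Nut, Panel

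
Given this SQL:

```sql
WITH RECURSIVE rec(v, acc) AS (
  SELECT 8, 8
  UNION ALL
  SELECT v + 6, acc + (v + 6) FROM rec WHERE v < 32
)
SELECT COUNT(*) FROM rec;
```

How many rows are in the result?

5

Base: v=8, acc=8.
Iteration 1: 8 < 32 holds -> v = 8 + 6 = 14, acc = 8 + 14 = 22.
Iteration 2: 14 < 32 holds -> v = 14 + 6 = 20, acc = 22 + 20 = 42.
Iteration 3: 20 < 32 holds -> v = 20 + 6 = 26, acc = 42 + 26 = 68.
Iteration 4: 26 < 32 holds -> v = 26 + 6 = 32, acc = 68 + 32 = 100.
Iteration 5: 32 < 32 fails; recursion stops.
Total rows emitted: 5.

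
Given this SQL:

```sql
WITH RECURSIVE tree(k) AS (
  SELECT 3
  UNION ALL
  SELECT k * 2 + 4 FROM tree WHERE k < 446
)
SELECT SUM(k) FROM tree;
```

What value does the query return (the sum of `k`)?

Base: k=3.
Iteration 1: 3 < 446 holds -> k = 3 * 2 + 4 = 10.
Iteration 2: 10 < 446 holds -> k = 10 * 2 + 4 = 24.
Iteration 3: 24 < 446 holds -> k = 24 * 2 + 4 = 52.
Iteration 4: 52 < 446 holds -> k = 52 * 2 + 4 = 108.
Iteration 5: 108 < 446 holds -> k = 108 * 2 + 4 = 220.
Iteration 6: 220 < 446 holds -> k = 220 * 2 + 4 = 444.
Iteration 7: 444 < 446 holds -> k = 444 * 2 + 4 = 892.
Iteration 8: 892 < 446 fails; recursion stops.
SUM(k) = 3 + 10 + 24 + 52 + 108 + 220 + 444 + 892 = 1753.

1753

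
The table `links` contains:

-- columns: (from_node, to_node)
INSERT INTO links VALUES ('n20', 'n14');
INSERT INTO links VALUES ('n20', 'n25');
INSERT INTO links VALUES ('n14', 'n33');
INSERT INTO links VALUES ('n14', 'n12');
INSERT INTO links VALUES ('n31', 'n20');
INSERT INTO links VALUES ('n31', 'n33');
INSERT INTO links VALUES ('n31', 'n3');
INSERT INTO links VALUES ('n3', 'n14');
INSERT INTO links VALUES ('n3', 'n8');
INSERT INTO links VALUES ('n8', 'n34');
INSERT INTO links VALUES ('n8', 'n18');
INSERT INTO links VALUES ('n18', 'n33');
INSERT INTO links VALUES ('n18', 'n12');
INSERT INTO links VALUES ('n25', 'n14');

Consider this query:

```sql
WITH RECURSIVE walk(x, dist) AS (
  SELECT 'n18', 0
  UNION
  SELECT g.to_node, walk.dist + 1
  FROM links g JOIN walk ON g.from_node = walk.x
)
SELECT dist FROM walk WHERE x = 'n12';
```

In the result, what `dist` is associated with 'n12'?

1

Base: (n18, dist=0).
Iteration 1: edges from {n18} -> (n12, dist=1), (n33, dist=1).
Iteration 2: no outgoing edges from {n12,n33}; recursion stops.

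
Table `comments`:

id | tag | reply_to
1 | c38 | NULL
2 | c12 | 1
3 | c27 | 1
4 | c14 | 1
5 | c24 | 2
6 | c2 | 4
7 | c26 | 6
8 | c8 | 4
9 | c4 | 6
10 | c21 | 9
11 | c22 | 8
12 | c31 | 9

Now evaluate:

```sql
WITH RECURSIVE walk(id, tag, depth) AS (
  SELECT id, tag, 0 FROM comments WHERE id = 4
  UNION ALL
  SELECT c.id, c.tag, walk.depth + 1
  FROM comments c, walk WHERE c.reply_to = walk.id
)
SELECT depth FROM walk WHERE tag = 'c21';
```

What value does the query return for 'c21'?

Base: id=4 (c14) at depth 0.
Iteration 1: rows with reply_to in {4} -> c2 (id 6, depth 1), c8 (id 8, depth 1).
Iteration 2: rows with reply_to in {6,8} -> c26 (id 7, depth 2), c4 (id 9, depth 2), c22 (id 11, depth 2).
Iteration 3: rows with reply_to in {7,9,11} -> c21 (id 10, depth 3), c31 (id 12, depth 3).
Iteration 4: no rows with reply_to in {10,12}; recursion stops.

3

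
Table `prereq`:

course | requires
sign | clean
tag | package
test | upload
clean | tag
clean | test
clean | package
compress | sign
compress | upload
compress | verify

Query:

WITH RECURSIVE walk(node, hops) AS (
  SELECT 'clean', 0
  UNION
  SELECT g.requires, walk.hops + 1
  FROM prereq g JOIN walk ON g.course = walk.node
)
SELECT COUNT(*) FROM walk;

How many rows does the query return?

6

Base: (clean, hops=0).
Iteration 1: edges from {clean} -> (package, hops=1), (tag, hops=1), (test, hops=1).
Iteration 2: edges from {package,tag,test} -> (package, hops=2), (upload, hops=2).
Iteration 3: no outgoing edges from {package,upload}; recursion stops.
Total rows emitted: 6.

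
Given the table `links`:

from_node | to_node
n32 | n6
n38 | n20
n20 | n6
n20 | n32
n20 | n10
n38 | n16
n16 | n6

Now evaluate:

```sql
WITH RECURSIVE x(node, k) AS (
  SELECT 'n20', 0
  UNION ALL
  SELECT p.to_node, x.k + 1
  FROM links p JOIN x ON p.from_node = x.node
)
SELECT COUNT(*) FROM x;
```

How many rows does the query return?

5

Base: (n20, k=0).
Iteration 1: edges from {n20} -> (n10, k=1), (n32, k=1), (n6, k=1).
Iteration 2: edges from {n10,n32,n6} -> (n6, k=2).
Iteration 3: no outgoing edges from {n6}; recursion stops.
Total rows emitted: 5.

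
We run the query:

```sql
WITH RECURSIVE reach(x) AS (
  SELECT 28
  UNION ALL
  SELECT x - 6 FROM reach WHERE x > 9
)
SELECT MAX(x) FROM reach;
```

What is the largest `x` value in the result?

28

Base: x=28.
Iteration 1: 28 > 9 holds -> x = 28 - 6 = 22.
Iteration 2: 22 > 9 holds -> x = 22 - 6 = 16.
Iteration 3: 16 > 9 holds -> x = 16 - 6 = 10.
Iteration 4: 10 > 9 holds -> x = 10 - 6 = 4.
Iteration 5: 4 > 9 fails; recursion stops.
x values: 28, 22, 16, 10, 4; the maximum is 28.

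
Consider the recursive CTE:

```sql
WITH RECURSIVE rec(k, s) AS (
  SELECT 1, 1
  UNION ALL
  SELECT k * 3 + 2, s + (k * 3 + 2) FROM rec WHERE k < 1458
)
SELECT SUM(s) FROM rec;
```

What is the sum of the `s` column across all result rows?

9796

Base: k=1, s=1.
Iteration 1: 1 < 1458 holds -> k = 1 * 3 + 2 = 5, s = 1 + 5 = 6.
Iteration 2: 5 < 1458 holds -> k = 5 * 3 + 2 = 17, s = 6 + 17 = 23.
Iteration 3: 17 < 1458 holds -> k = 17 * 3 + 2 = 53, s = 23 + 53 = 76.
Iteration 4: 53 < 1458 holds -> k = 53 * 3 + 2 = 161, s = 76 + 161 = 237.
Iteration 5: 161 < 1458 holds -> k = 161 * 3 + 2 = 485, s = 237 + 485 = 722.
Iteration 6: 485 < 1458 holds -> k = 485 * 3 + 2 = 1457, s = 722 + 1457 = 2179.
Iteration 7: 1457 < 1458 holds -> k = 1457 * 3 + 2 = 4373, s = 2179 + 4373 = 6552.
Iteration 8: 4373 < 1458 fails; recursion stops.
SUM(s) = 1 + 6 + 23 + 76 + 237 + 722 + 2179 + 6552 = 9796.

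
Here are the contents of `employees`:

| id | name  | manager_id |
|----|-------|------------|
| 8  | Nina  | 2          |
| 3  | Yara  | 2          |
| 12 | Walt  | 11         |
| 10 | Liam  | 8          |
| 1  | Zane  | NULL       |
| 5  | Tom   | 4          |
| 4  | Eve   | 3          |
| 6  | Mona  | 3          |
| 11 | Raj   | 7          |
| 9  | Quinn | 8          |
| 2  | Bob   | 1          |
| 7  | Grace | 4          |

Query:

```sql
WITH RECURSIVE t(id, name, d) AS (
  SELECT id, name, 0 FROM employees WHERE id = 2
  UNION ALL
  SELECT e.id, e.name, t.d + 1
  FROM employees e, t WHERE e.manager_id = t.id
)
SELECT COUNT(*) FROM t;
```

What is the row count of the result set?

11

Base: id=2 (Bob) at d 0.
Iteration 1: rows with manager_id in {2} -> Yara (id 3, d 1), Nina (id 8, d 1).
Iteration 2: rows with manager_id in {3,8} -> Eve (id 4, d 2), Mona (id 6, d 2), Quinn (id 9, d 2), Liam (id 10, d 2).
Iteration 3: rows with manager_id in {4,6,9,10} -> Tom (id 5, d 3), Grace (id 7, d 3).
Iteration 4: rows with manager_id in {5,7} -> Raj (id 11, d 4).
Iteration 5: rows with manager_id in {11} -> Walt (id 12, d 5).
Iteration 6: no rows with manager_id in {12}; recursion stops.
Total rows emitted: 11.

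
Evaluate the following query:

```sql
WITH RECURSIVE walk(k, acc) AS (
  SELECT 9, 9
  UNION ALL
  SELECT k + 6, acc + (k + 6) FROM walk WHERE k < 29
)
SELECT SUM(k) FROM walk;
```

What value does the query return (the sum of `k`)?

105

Base: k=9, acc=9.
Iteration 1: 9 < 29 holds -> k = 9 + 6 = 15, acc = 9 + 15 = 24.
Iteration 2: 15 < 29 holds -> k = 15 + 6 = 21, acc = 24 + 21 = 45.
Iteration 3: 21 < 29 holds -> k = 21 + 6 = 27, acc = 45 + 27 = 72.
Iteration 4: 27 < 29 holds -> k = 27 + 6 = 33, acc = 72 + 33 = 105.
Iteration 5: 33 < 29 fails; recursion stops.
SUM(k) = 9 + 15 + 21 + 27 + 33 = 105.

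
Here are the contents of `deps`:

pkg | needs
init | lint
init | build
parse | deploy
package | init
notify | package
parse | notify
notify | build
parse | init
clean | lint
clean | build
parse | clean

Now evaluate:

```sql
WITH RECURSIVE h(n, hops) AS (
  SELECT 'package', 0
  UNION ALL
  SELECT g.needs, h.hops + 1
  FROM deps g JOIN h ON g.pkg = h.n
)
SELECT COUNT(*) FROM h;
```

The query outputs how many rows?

4

Base: (package, hops=0).
Iteration 1: edges from {package} -> (init, hops=1).
Iteration 2: edges from {init} -> (build, hops=2), (lint, hops=2).
Iteration 3: no outgoing edges from {build,lint}; recursion stops.
Total rows emitted: 4.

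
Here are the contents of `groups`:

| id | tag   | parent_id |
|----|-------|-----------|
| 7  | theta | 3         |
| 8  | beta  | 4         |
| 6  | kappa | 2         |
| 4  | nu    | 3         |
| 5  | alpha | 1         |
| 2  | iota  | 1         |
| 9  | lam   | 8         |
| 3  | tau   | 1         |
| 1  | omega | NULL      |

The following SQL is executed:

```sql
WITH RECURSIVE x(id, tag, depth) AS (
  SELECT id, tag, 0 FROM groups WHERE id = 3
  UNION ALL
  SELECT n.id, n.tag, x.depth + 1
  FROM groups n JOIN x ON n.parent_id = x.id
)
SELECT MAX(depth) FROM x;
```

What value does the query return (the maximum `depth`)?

3

Base: id=3 (tau) at depth 0.
Iteration 1: rows with parent_id in {3} -> nu (id 4, depth 1), theta (id 7, depth 1).
Iteration 2: rows with parent_id in {4,7} -> beta (id 8, depth 2).
Iteration 3: rows with parent_id in {8} -> lam (id 9, depth 3).
Iteration 4: no rows with parent_id in {9}; recursion stops.
depth values: 0, 1, 1, 2, 3; the maximum is 3.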